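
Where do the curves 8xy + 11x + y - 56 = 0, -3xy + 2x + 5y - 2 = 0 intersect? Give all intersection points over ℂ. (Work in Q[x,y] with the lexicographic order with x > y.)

Compute a lex Gröbner basis by Buchberger's algorithm.
f_1 = 8xy + 11x + y - 56, LT = xy.
f_2 = -3xy + 2x + 5y - 2, LT = xy.

S(f_1,f_2): lcm = xy. S = 49/24x + 43/24y - 23/3.
  leading term x: no divisor's leading term divides it; move 49/24x to the remainder.
  leading term y: no divisor's leading term divides it; move 43/24y to the remainder.
  leading term 1: no divisor's leading term divides it; move -23/3 to the remainder.
  remainder 49/24x + 43/24y - 23/3 ≠ 0; add h_3 = 49/24x + 43/24y - 23/3 to the basis.

S(f_1,h_3): lcm = xy. S = 11/8x - 43/49y^2 + 1521/392y - 7.
  leading term x: subtract (33/49)·h_3 from 11/8x - 43/49y^2 + 1521/392y - 7 → -43/49y^2 + 131/49y - 90/49
  leading term y^2: no divisor's leading term divides it; move -43/49y^2 to the remainder.
  leading term y: no divisor's leading term divides it; move 131/49y to the remainder.
  leading term 1: no divisor's leading term divides it; move -90/49 to the remainder.
  remainder -43/49y^2 + 131/49y - 90/49 ≠ 0; add h_4 = -43/49y^2 + 131/49y - 90/49 to the basis.

The other S-polynomials (S(f_2,h_3), S(f_1,h_4), S(f_2,h_4), S(h_3,h_4)) all reduce to 0 modulo the current basis, so we have a Gröbner basis.
Inter-reduce: drop elements whose leading term is divisible by another's, tail-reduce, and make monic.
Reduced Gröbner basis: {x + 43/49y - 184/49, y^2 - 131/43y + 90/43}.

The lex basis is triangular: the last element involves only y. Solving y^2 - 131/43y + 90/43 = 0 gives y ∈ {45/43, 2}; substituting each value into the earlier elements determines the remaining variables.
  y = 45/43: the earlier basis element becomes x - 139/49 = 0, giving x = 139/49 — point (139/49, 45/43).
  y = 2: the earlier basis element becomes x - 2 = 0, giving x = 2 — point (2, 2).
Substituting each solution back into the original system confirms all equations vanish.

{(139/49, 45/43), (2, 2)}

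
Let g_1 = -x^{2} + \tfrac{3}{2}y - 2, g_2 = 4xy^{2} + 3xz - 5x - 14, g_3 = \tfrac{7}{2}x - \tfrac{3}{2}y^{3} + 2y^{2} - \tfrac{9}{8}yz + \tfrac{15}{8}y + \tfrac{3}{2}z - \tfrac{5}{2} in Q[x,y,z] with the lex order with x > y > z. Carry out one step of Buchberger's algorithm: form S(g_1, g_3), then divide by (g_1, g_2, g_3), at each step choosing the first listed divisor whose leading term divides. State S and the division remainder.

lcm(LM(g_1), LM(g_3)) = x^{2}.
S = (lcm/LT(g_1))·g_1 − (lcm/LT(g_3))·g_3 = \tfrac{3}{7}xy^{3} - \tfrac{4}{7}xy^{2} + \tfrac{9}{28}xyz - \tfrac{15}{28}xy - \tfrac{3}{7}xz + \tfrac{5}{7}x - \tfrac{3}{2}y + 2.
Reduce S modulo (g_1, g_2, g_3) in that order:
  leading term xy^{3}: subtract (\tfrac{3}{28}y)·g_2 from \tfrac{3}{7}xy^{3} - \tfrac{4}{7}xy^{2} + \tfrac{9}{28}xyz - \tfrac{15}{28}xy - \tfrac{3}{7}xz + \tfrac{5}{7}x - \tfrac{3}{2}y + 2 → -\tfrac{4}{7}xy^{2} - \tfrac{3}{7}xz + \tfrac{5}{7}x + 2
  leading term xy^{2}: subtract (-\tfrac{1}{7})·g_2 from -\tfrac{4}{7}xy^{2} - \tfrac{3}{7}xz + \tfrac{5}{7}x + 2 → 0
The remainder is 0, so this S-polynomial contributes no new basis element.
An S-polynomial is built so that the two leading terms cancel; whether anything survives reduction is exactly the Gröbner-basis criterion.

S(g_1, g_3) = \tfrac{3}{7}xy^{3} - \tfrac{4}{7}xy^{2} + \tfrac{9}{28}xyz - \tfrac{15}{28}xy - \tfrac{3}{7}xz + \tfrac{5}{7}x - \tfrac{3}{2}y + 2; remainder on division = 0.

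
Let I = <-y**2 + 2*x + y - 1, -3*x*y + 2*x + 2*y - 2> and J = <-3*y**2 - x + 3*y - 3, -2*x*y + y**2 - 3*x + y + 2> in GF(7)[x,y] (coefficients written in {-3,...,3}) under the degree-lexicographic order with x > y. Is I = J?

No, the ideals differ.

For a fixed monomial order, each ideal has a unique reduced Gröbner basis; comparing bases decides equality.
Buchberger on the first generating set:
f_1 = -y**2 + 2*x + y - 1, LT = y**2.
f_2 = -3*x*y + 2*x + 2*y - 2, LT = x*y.

S(f_1,f_2): lcm = x*y**2. S = -2*x**2 + 2*x*y + 3*y**2 + x - 3*y.
  reduce S modulo (f_1, f_2):
  remainder -2*x**2 - x - y - 2 ≠ 0; add g_3 = -2*x**2 - x - y - 2 to the basis.

The other S-polynomials (S(f_1,g_3), S(f_2,g_3)) all reduce to 0 modulo the current basis, so we have a Gröbner basis.
Inter-reduce: drop elements whose leading term is divisible by another's, tail-reduce, and make monic.
Reduced Gröbner basis: {x**2 - 3*x - 3*y + 1, x*y - 3*x - 3*y + 3, y**2 - 2*x - y + 1}.

Buchberger on the second generating set:
h_1 = -3*y**2 - x + 3*y - 3, LT = y**2.
h_2 = -2*x*y + y**2 - 3*x + y + 2, LT = x*y.

S(h_1,h_2): lcm = x*y**2. S = -3*y**3 - 2*x**2 + x*y - 3*y**2 + x + y.
  reduce S modulo (h_1, h_2):
  remainder -2*x**2 + 2*x ≠ 0; add k_3 = -2*x**2 + 2*x to the basis.

The other S-polynomials (S(h_1,k_3), S(h_2,k_3)) all reduce to 0 modulo the current basis, so we have a Gröbner basis.
Inter-reduce: drop elements whose leading term is divisible by another's, tail-reduce, and make monic.
Reduced Gröbner basis: {x**2 - x, x*y - 3*x - y + 3, y**2 - 2*x - y + 1}.

The bases are distinct; the ideals are different.
The choice of monomial ordering does not affect the verdict — as long as both bases are computed under the same ordering, their equality decides ideal equality.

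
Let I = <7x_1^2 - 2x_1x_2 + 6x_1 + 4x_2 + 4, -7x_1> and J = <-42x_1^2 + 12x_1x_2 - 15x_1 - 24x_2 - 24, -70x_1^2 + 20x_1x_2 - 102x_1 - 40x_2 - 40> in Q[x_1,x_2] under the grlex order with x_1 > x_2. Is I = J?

Yes, the ideals are equal.

Since reduced Gröbner bases are canonical representatives of ideals under a given ordering, it suffices to compute and compare them.
Buchberger on the first generating set:
f_1 = 7x_1^2 - 2x_1x_2 + 6x_1 + 4x_2 + 4, LT = x_1^2.
f_2 = -7x_1, LT = x_1.

S(f_1,f_2): lcm = x_1^2. S = -2/7x_1x_2 + 6/7x_1 + 4/7x_2 + 4/7.
  leading term x_1x_2: subtract (2/49x_2)·f_2 from -2/7x_1x_2 + 6/7x_1 + 4/7x_2 + 4/7 → 6/7x_1 + 4/7x_2 + 4/7
  leading term x_1: subtract (-6/49)·f_2 from 6/7x_1 + 4/7x_2 + 4/7 → 4/7x_2 + 4/7
  leading term x_2: no divisor's leading term divides it; move 4/7x_2 to the remainder.
  leading term 1: no divisor's leading term divides it; move 4/7 to the remainder.
  remainder 4/7x_2 + 4/7 ≠ 0; add g_3 = 4/7x_2 + 4/7 to the basis.

The other S-polynomials (S(f_1,g_3), S(f_2,g_3)) all reduce to 0 modulo the current basis, so we have a Gröbner basis.
Inter-reduce: drop elements whose leading term is divisible by another's, tail-reduce, and make monic.
Reduced Gröbner basis: {x_1, x_2 + 1}.

Buchberger on the second generating set:
h_1 = -42x_1^2 + 12x_1x_2 - 15x_1 - 24x_2 - 24, LT = x_1^2.
h_2 = -70x_1^2 + 20x_1x_2 - 102x_1 - 40x_2 - 40, LT = x_1^2.

S(h_1,h_2): lcm = x_1^2. S = -11/10x_1.
  leading term x_1: no divisor's leading term divides it; move -11/10x_1 to the remainder.
  remainder -11/10x_1 ≠ 0; add k_3 = -11/10x_1 to the basis.

S(h_1,k_3): lcm = x_1^2. S = -2/7x_1x_2 + 5/14x_1 + 4/7x_2 + 4/7.
  leading term x_1x_2: subtract (20/77x_2)·k_3 from -2/7x_1x_2 + 5/14x_1 + 4/7x_2 + 4/7 → 5/14x_1 + 4/7x_2 + 4/7
  leading term x_1: subtract (-25/77)·k_3 from 5/14x_1 + 4/7x_2 + 4/7 → 4/7x_2 + 4/7
  leading term x_2: no divisor's leading term divides it; move 4/7x_2 to the remainder.
  leading term 1: no divisor's leading term divides it; move 4/7 to the remainder.
  remainder 4/7x_2 + 4/7 ≠ 0; add k_4 = 4/7x_2 + 4/7 to the basis.

The other S-polynomials (S(h_2,k_3), S(h_1,k_4), S(h_2,k_4), S(k_3,k_4)) all reduce to 0 modulo the current basis, so we have a Gröbner basis.
Inter-reduce: drop elements whose leading term is divisible by another's, tail-reduce, and make monic.
Reduced Gröbner basis: {x_1, x_2 + 1}.

Same reduced basis, so the two generating sets span the same ideal.
The choice of monomial ordering does not affect the verdict — as long as both bases are computed under the same ordering, their equality decides ideal equality.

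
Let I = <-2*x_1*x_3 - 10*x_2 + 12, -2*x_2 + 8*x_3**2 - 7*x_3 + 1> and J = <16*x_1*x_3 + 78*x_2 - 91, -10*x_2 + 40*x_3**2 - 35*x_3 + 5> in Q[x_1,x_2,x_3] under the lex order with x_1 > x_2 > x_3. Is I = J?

Two ideals are equal iff their reduced Gröbner bases coincide (the reduced basis is unique for a fixed ordering).
Buchberger on the first generating set:
f_1 = -2*x_1*x_3 - 10*x_2 + 12, LT = x_1*x_3.
f_2 = -2*x_2 + 8*x_3**2 - 7*x_3 + 1, LT = x_2.

The S-polynomials (S(f_1,f_2)) all reduce to 0 modulo the current basis, so we have a Gröbner basis.
Inter-reduce: drop elements whose leading term is divisible by another's, tail-reduce, and make monic.
Reduced Gröbner basis: {x_1*x_3 + 20*x_3**2 - 35/2*x_3 - 7/2, x_2 - 4*x_3**2 + 7/2*x_3 - 1/2}.

Buchberger on the second generating set:
h_1 = 16*x_1*x_3 + 78*x_2 - 91, LT = x_1*x_3.
h_2 = -10*x_2 + 40*x_3**2 - 35*x_3 + 5, LT = x_2.

The S-polynomials (S(h_1,h_2)) all reduce to 0 modulo the current basis, so we have a Gröbner basis.
Inter-reduce: drop elements whose leading term is divisible by another's, tail-reduce, and make monic.
Reduced Gröbner basis: {x_1*x_3 + 39/2*x_3**2 - 273/16*x_3 - 13/4, x_2 - 4*x_3**2 + 7/2*x_3 - 1/2}.

These differ, so the ideals are not equal.

No, the ideals differ.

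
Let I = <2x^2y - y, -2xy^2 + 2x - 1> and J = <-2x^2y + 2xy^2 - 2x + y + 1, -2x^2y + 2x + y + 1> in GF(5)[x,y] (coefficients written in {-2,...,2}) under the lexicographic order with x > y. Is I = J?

Since reduced Gröbner bases are canonical representatives of ideals under a given ordering, it suffices to compute and compare them.
Buchberger on the first generating set:
f_1 = 2x^2y - y, LT = x^2y.
f_2 = -2xy^2 + 2x - 1, LT = xy^2.

S(f_1,f_2): lcm = x^2y^2. S = x^2 + 2x + 2y^2.
  leading term x^2: no divisor's leading term divides it; move x^2 to the remainder.
  leading term x: no divisor's leading term divides it; move 2x to the remainder.
  leading term y^2: no divisor's leading term divides it; move 2y^2 to the remainder.
  remainder x^2 + 2x + 2y^2 ≠ 0; add g_3 = x^2 + 2x + 2y^2 to the basis.

S(f_1,g_3): lcm = x^2y. S = -2xy - 2y^3 + 2y.
  leading term xy: no divisor's leading term divides it; move -2xy to the remainder.
  leading term y^3: no divisor's leading term divides it; move -2y^3 to the remainder.
  leading term y: no divisor's leading term divides it; move 2y to the remainder.
  remainder -2xy - 2y^3 + 2y ≠ 0; add g_4 = -2xy - 2y^3 + 2y to the basis.

S(f_2,g_3): lcm = x^2y^2. S = -x^2 - 2xy^2 - 2x - 2y^4.
  leading term x^2: subtract (-1)·g_3 from -x^2 - 2xy^2 - 2x - 2y^4 → -2xy^2 - 2y^4 + 2y^2
  leading term xy^2: subtract (1)·f_2 from -2xy^2 - 2y^4 + 2y^2 → -2x - 2y^4 + 2y^2 + 1
  leading term x: no divisor's leading term divides it; move -2x to the remainder.
  leading term y^4: no divisor's leading term divides it; move -2y^4 to the remainder.
  leading term y^2: no divisor's leading term divides it; move 2y^2 to the remainder.
  leading term 1: no divisor's leading term divides it; move 1 to the remainder.
  remainder -2x - 2y^4 + 2y^2 + 1 ≠ 0; add g_5 = -2x - 2y^4 + 2y^2 + 1 to the basis.

S(f_2,g_5): lcm = xy^2. S = -x - y^6 + y^4 - 2y^2 - 2.
  leading term x: subtract (-2)·g_5 from -x - y^6 + y^4 - 2y^2 - 2 → -y^6 + 2y^4 + 2y^2
  leading term y^6: no divisor's leading term divides it; move -y^6 to the remainder.
  leading term y^4: no divisor's leading term divides it; move 2y^4 to the remainder.
  leading term y^2: no divisor's leading term divides it; move 2y^2 to the remainder.
  remainder -y^6 + 2y^4 + 2y^2 ≠ 0; add g_6 = -y^6 + 2y^4 + 2y^2 to the basis.

S(g_4,g_5): lcm = xy. S = -y^5 + 2y^3 + 2y.
  leading term y^5: no divisor's leading term divides it; move -y^5 to the remainder.
  leading term y^3: no divisor's leading term divides it; move 2y^3 to the remainder.
  leading term y: no divisor's leading term divides it; move 2y to the remainder.
  remainder -y^5 + 2y^3 + 2y ≠ 0; add g_7 = -y^5 + 2y^3 + 2y to the basis.

The other S-polynomials (S(f_1,g_4), S(f_2,g_4), S(g_3,g_4), S(f_1,g_5), S(g_3,g_5), S(f_1,g_6), S(f_2,g_6), S(g_3,g_6), S(g_4,g_6), S(g_5,g_6), S(f_1,g_7), S(f_2,g_7), S(g_3,g_7), S(g_4,g_7), S(g_5,g_7), S(g_6,g_7)) all reduce to 0 modulo the current basis, so we have a Gröbner basis.
Inter-reduce: drop elements whose leading term is divisible by another's, tail-reduce, and make monic.
Reduced Gröbner basis: {x + y^4 - y^2 + 2, y^5 - 2y^3 - 2y}.

Buchberger on the second generating set:
h_1 = -2x^2y + 2xy^2 - 2x + y + 1, LT = x^2y.
h_2 = -2x^2y + 2x + y + 1, LT = x^2y.

S(h_1,h_2): lcm = x^2y. S = -xy^2 + 2x.
  leading term xy^2: no divisor's leading term divides it; move -xy^2 to the remainder.
  leading term x: no divisor's leading term divides it; move 2x to the remainder.
  remainder -xy^2 + 2x ≠ 0; add k_3 = -xy^2 + 2x to the basis.

S(h_1,k_3): lcm = x^2y^2. S = 2x^2 - xy^3 + xy + 2y^2 + 2y.
  leading term x^2: no divisor's leading term divides it; move 2x^2 to the remainder.
  leading term xy^3: subtract (y)·k_3 from -xy^3 + xy + 2y^2 + 2y → -xy + 2y^2 + 2y
  leading term xy: no divisor's leading term divides it; move -xy to the remainder.
  leading term y^2: no divisor's leading term divides it; move 2y^2 to the remainder.
  leading term y: no divisor's leading term divides it; move 2y to the remainder.
  remainder 2x^2 - xy + 2y^2 + 2y ≠ 0; add k_4 = 2x^2 - xy + 2y^2 + 2y to the basis.

S(h_1,k_4): lcm = x^2y. S = 2xy^2 + x - y^3 - y^2 + 2y + 2.
  leading term xy^2: subtract (-2)·k_3 from 2xy^2 + x - y^3 - y^2 + 2y + 2 → -y^3 - y^2 + 2y + 2
  leading term y^3: no divisor's leading term divides it; move -y^3 to the remainder.
  leading term y^2: no divisor's leading term divides it; move -y^2 to the remainder.
  leading term y: no divisor's leading term divides it; move 2y to the remainder.
  leading term 1: no divisor's leading term divides it; move 2 to the remainder.
  remainder -y^3 - y^2 + 2y + 2 ≠ 0; add k_5 = -y^3 - y^2 + 2y + 2 to the basis.

The other S-polynomials (S(h_2,k_3), S(h_2,k_4), S(k_3,k_4), S(h_1,k_5), S(h_2,k_5), S(k_3,k_5), S(k_4,k_5)) all reduce to 0 modulo the current basis, so we have a Gröbner basis.
Inter-reduce: drop elements whose leading term is divisible by another's, tail-reduce, and make monic.
Reduced Gröbner basis: {x^2 + 2xy + y^2 + y, xy^2 - 2x, y^3 + y^2 - 2y - 2}.

These differ, so the ideals are not equal.
The choice of monomial ordering does not affect the verdict — as long as both bases are computed under the same ordering, their equality decides ideal equality.

No, the ideals differ.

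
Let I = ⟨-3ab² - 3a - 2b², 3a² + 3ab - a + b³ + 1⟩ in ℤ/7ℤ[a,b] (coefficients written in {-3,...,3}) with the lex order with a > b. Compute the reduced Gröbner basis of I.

f_1 = -3ab² - 3a - 2b², LT = ab².
f_2 = 3a² + 3ab - a + b³ + 1, LT = a².

S(f_1,f_2): lcm = a²b². S = a² - ab³ + ab² + 2b⁵ + 2b².
  leading term a²: subtract (-2)·f_2 from a² - ab³ + ab² + 2b⁵ + 2b² → -ab³ + ab² - ab - 2a + 2b⁵ + 2b³ + 2b² + 2
  leading term ab³: subtract (-2b)·f_1 from -ab³ + ab² - ab - 2a + 2b⁵ + 2b³ + 2b² + 2 → ab² - 2a + 2b⁵ - 2b³ + 2b² + 2
  leading term ab²: subtract (2)·f_1 from ab² - 2a + 2b⁵ - 2b³ + 2b² + 2 → -3a + 2b⁵ - 2b³ - b² + 2
  leading term a: no divisor's leading term divides it; move -3a to the remainder.
  leading term b⁵: no divisor's leading term divides it; move 2b⁵ to the remainder.
  leading term b³: no divisor's leading term divides it; move -2b³ to the remainder.
  leading term b²: no divisor's leading term divides it; move -b² to the remainder.
  leading term 1: no divisor's leading term divides it; move 2 to the remainder.
  remainder -3a + 2b⁵ - 2b³ - b² + 2 ≠ 0; add g_3 = -3a + 2b⁵ - 2b³ - b² + 2 to the basis.

S(f_1,g_3): lcm = ab². S = a + 3b⁷ - 3b⁵ + 2b⁴ - b².
  leading term a: subtract (2)·g_3 from a + 3b⁷ - 3b⁵ + 2b⁴ - b² → 3b⁷ + 2b⁴ - 3b³ + b² + 3
  leading term b⁷: no divisor's leading term divides it; move 3b⁷ to the remainder.
  leading term b⁴: no divisor's leading term divides it; move 2b⁴ to the remainder.
  leading term b³: no divisor's leading term divides it; move -3b³ to the remainder.
  leading term b²: no divisor's leading term divides it; move b² to the remainder.
  leading term 1: no divisor's leading term divides it; move 3 to the remainder.
  remainder 3b⁷ + 2b⁴ - 3b³ + b² + 3 ≠ 0; add g_4 = 3b⁷ + 2b⁴ - 3b³ + b² + 3 to the basis.

The other S-polynomials (S(f_2,g_3), S(f_1,g_4), S(f_2,g_4), S(g_3,g_4)) all reduce to 0 modulo the current basis, so we have a Gröbner basis.
Inter-reduce: drop elements whose leading term is divisible by another's, tail-reduce, and make monic.

G = {a - 3b⁵ + 3b³ - 2b² - 3, b⁷ + 3b⁴ - b³ - 2b² + 1}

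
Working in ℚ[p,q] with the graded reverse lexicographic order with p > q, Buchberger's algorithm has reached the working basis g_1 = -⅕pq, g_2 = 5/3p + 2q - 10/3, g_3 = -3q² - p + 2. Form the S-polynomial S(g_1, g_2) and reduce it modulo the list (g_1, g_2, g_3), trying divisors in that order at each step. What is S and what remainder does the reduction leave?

lcm(LM(g_1), LM(g_2)) = pq.
S = (lcm/LT(g_1))·g_1 − (lcm/LT(g_2))·g_2 = -6/5q² + 2q.
Reduce S modulo (g_1, g_2, g_3) in that order:
  leading term q²: subtract (⅖)·g_3 from -6/5q² + 2q → ⅖p + 2q - ⅘
  leading term p: subtract (6/25)·g_2 from ⅖p + 2q - ⅘ → 38/25q
  leading term q: no divisor's leading term divides it; move 38/25q to the remainder.
The remainder 38/25q is nonzero, so it would be added as the next basis element.
An S-polynomial is built so that the two leading terms cancel; whether anything survives reduction is exactly the Gröbner-basis criterion.

S(g_1, g_2) = -6/5q² + 2q; remainder on division = 38/25q.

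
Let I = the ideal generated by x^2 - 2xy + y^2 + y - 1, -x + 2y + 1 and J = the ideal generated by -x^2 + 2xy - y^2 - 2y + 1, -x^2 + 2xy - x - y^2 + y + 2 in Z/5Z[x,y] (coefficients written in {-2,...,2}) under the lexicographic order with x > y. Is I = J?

No, the ideals differ.

Two ideals are equal iff their reduced Gröbner bases coincide (the reduced basis is unique for a fixed ordering).
Buchberger on the first generating set:
f_1 = x^2 - 2xy + y^2 + y - 1, LT = x^2.
f_2 = -x + 2y + 1, LT = x.

S(f_1,f_2): lcm = x^2. S = x + y^2 + y - 1.
  reduce S modulo (f_1, f_2):
  remainder y^2 - 2y ≠ 0; add g_3 = y^2 - 2y to the basis.

The other S-polynomials (S(f_1,g_3), S(f_2,g_3)) all reduce to 0 modulo the current basis, so we have a Gröbner basis.
Inter-reduce: drop elements whose leading term is divisible by another's, tail-reduce, and make monic.
Reduced Gröbner basis: {x - 2y - 1, y^2 - 2y}.

Buchberger on the second generating set:
h_1 = -x^2 + 2xy - y^2 - 2y + 1, LT = x^2.
h_2 = -x^2 + 2xy - x - y^2 + y + 2, LT = x^2.

S(h_1,h_2): lcm = x^2. S = -x - 2y + 1.
  reduce S modulo (h_1, h_2):
  remainder -x - 2y + 1 ≠ 0; add k_3 = -x - 2y + 1 to the basis.

S(h_1,k_3): lcm = x^2. S = xy + x + y^2 + 2y - 1.
  reduce S modulo (h_1, h_2, k_3):
  remainder -y^2 + y ≠ 0; add k_4 = -y^2 + y to the basis.

The other S-polynomials (S(h_2,k_3), S(h_1,k_4), S(h_2,k_4), S(k_3,k_4)) all reduce to 0 modulo the current basis, so we have a Gröbner basis.
Inter-reduce: drop elements whose leading term is divisible by another's, tail-reduce, and make monic.
Reduced Gröbner basis: {x + 2y - 1, y^2 - y}.

Since the reduced bases disagree, the two ideals are not the same.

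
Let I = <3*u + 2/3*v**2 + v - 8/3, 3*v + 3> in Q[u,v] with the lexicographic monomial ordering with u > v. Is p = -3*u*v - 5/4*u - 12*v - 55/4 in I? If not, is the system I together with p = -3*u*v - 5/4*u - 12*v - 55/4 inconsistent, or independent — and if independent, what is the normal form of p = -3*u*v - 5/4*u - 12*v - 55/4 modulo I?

First compute the reduced Gröbner basis of I by Buchberger's algorithm.
f_1 = 3*u + 2/3*v**2 + v - 8/3, LT = u.
f_2 = 3*v + 3, LT = v.

The S-polynomials (S(f_1,f_2)) all reduce to 0 modulo the current basis, so we have a Gröbner basis.
Inter-reduce: drop elements whose leading term is divisible by another's, tail-reduce, and make monic.
Reduced Gröbner basis: {u - 1, v + 1}.
Label its elements g_1 = u - 1, g_2 = v + 1.

Reduce p = -3*u*v - 5/4*u - 12*v - 55/4 modulo G:
  leading term u*v: subtract (-3*v)·g_1 from -3*u*v - 5/4*u - 12*v - 55/4 → -5/4*u - 15*v - 55/4
  leading term u: subtract (-5/4)·g_1 from -5/4*u - 15*v - 55/4 → -15*v - 15
  leading term v: subtract (-15)·g_2 from -15*v - 15 → 0
  normal form = 0.
Since the normal form is 0, p ∈ I.

-3*u*v - 5/4*u - 12*v - 55/4 lies in I (it reduces to 0).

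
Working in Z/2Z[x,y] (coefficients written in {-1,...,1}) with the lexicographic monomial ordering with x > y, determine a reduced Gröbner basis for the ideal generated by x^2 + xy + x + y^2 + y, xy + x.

G = {x^2 + y^2 + y, xy + x, y^3 + y}

f_1 = x^2 + xy + x + y^2 + y, LT = x^2.
f_2 = xy + x, LT = xy.

S(f_1,f_2): lcm = x^2y. S = x^2 + xy^2 + xy + y^3 + y^2.
  leading term x^2: subtract (1)·f_1 from x^2 + xy^2 + xy + y^3 + y^2 → xy^2 + x + y^3 + y
  leading term xy^2: subtract (y)·f_2 from xy^2 + x + y^3 + y → xy + x + y^3 + y
  leading term xy: subtract (1)·f_2 from xy + x + y^3 + y → y^3 + y
  leading term y^3: no divisor's leading term divides it; move y^3 to the remainder.
  leading term y: no divisor's leading term divides it; move y to the remainder.
  remainder y^3 + y ≠ 0; add g_3 = y^3 + y to the basis.

The other S-polynomials (S(f_1,g_3), S(f_2,g_3)) all reduce to 0 modulo the current basis, so we have a Gröbner basis.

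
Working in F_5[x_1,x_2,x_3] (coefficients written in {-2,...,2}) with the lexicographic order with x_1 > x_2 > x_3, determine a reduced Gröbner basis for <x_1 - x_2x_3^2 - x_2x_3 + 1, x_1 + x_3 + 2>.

The reduced Gröbner basis is the canonical form of the ideal for this ordering.

f_1 = x_1 - x_2x_3^2 - x_2x_3 + 1, LT = x_1.
f_2 = x_1 + x_3 + 2, LT = x_1.

S(f_1,f_2): lcm = x_1. S = -x_2x_3^2 - x_2x_3 - x_3 - 1.
  reduce S modulo (f_1, f_2):
  remainder -x_2x_3^2 - x_2x_3 - x_3 - 1 ≠ 0; add g_3 = -x_2x_3^2 - x_2x_3 - x_3 - 1 to the basis.

The other S-polynomials (S(f_1,g_3), S(f_2,g_3)) all reduce to 0 modulo the current basis, so we have a Gröbner basis.
Inter-reduce: drop elements whose leading term is divisible by another's, tail-reduce, and make monic.

G = {x_1 + x_3 + 2, x_2x_3^2 + x_2x_3 + x_3 + 1}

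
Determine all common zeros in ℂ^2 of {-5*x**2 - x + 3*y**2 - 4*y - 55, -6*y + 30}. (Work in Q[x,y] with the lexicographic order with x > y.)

Compute a lex Gröbner basis by Buchberger's algorithm.
f_1 = -5*x**2 - x + 3*y**2 - 4*y - 55, LT = x**2.
f_2 = -6*y + 30, LT = y.

The S-polynomials (S(f_1,f_2)) all reduce to 0 modulo the current basis, so we have a Gröbner basis.
Inter-reduce: drop elements whose leading term is divisible by another's, tail-reduce, and make monic.
Reduced Gröbner basis: {x**2 + 1/5*x, y - 5}.

A lex Gröbner basis eliminates variables successively. Here y - 5 depends only on y, with roots {5}; lifting each root through the earlier basis elements recovers the full solutions.
  y = 5: the earlier basis element becomes x**2 + 1/5*x = 0, giving x = -1/5, 0 — points (-1/5, 5), (0, 5).

{(-1/5, 5), (0, 5)}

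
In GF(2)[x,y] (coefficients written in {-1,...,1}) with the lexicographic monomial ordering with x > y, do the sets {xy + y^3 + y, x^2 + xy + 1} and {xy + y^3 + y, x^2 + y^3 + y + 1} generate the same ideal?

Yes, the ideals are equal.

For a fixed monomial order, each ideal has a unique reduced Gröbner basis; comparing bases decides equality.
Buchberger on the first generating set:
f_1 = xy + y^3 + y, LT = xy.
f_2 = x^2 + xy + 1, LT = x^2.

S(f_1,f_2): lcm = x^2y. S = xy^3 + xy^2 + xy + y.
  leading term xy^3: subtract (y^2)·f_1 from xy^3 + xy^2 + xy + y → xy^2 + xy + y^5 + y^3 + y
  leading term xy^2: subtract (y)·f_1 from xy^2 + xy + y^5 + y^3 + y → xy + y^5 + y^4 + y^3 + y^2 + y
  leading term xy: subtract (1)·f_1 from xy + y^5 + y^4 + y^3 + y^2 + y → y^5 + y^4 + y^2
  leading term y^5: no divisor's leading term divides it; move y^5 to the remainder.
  leading term y^4: no divisor's leading term divides it; move y^4 to the remainder.
  leading term y^2: no divisor's leading term divides it; move y^2 to the remainder.
  remainder y^5 + y^4 + y^2 ≠ 0; add g_3 = y^5 + y^4 + y^2 to the basis.

The other S-polynomials (S(f_1,g_3), S(f_2,g_3)) all reduce to 0 modulo the current basis, so we have a Gröbner basis.
Inter-reduce: drop elements whose leading term is divisible by another's, tail-reduce, and make monic.
Reduced Gröbner basis: {x^2 + y^3 + y + 1, xy + y^3 + y, y^5 + y^4 + y^2}.

Buchberger on the second generating set:
h_1 = xy + y^3 + y, LT = xy.
h_2 = x^2 + y^3 + y + 1, LT = x^2.

S(h_1,h_2): lcm = x^2y. S = xy^3 + xy + y^4 + y^2 + y.
  leading term xy^3: subtract (y^2)·h_1 from xy^3 + xy + y^4 + y^2 + y → xy + y^5 + y^4 + y^3 + y^2 + y
  leading term xy: subtract (1)·h_1 from xy + y^5 + y^4 + y^3 + y^2 + y → y^5 + y^4 + y^2
  leading term y^5: no divisor's leading term divides it; move y^5 to the remainder.
  leading term y^4: no divisor's leading term divides it; move y^4 to the remainder.
  leading term y^2: no divisor's leading term divides it; move y^2 to the remainder.
  remainder y^5 + y^4 + y^2 ≠ 0; add k_3 = y^5 + y^4 + y^2 to the basis.

The other S-polynomials (S(h_1,k_3), S(h_2,k_3)) all reduce to 0 modulo the current basis, so we have a Gröbner basis.
Inter-reduce: drop elements whose leading term is divisible by another's, tail-reduce, and make monic.
Reduced Gröbner basis: {x^2 + y^3 + y + 1, xy + y^3 + y, y^5 + y^4 + y^2}.

These coincide, so the ideals are equal.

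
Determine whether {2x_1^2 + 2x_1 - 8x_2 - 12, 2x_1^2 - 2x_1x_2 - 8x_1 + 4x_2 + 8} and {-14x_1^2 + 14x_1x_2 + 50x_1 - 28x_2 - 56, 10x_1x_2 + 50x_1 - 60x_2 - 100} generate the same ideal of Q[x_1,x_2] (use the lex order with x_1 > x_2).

No, the ideals differ.

For a fixed monomial order, each ideal has a unique reduced Gröbner basis; comparing bases decides equality.
Buchberger on the first generating set:
f_1 = 2x_1^2 + 2x_1 - 8x_2 - 12, LT = x_1^2.
f_2 = 2x_1^2 - 2x_1x_2 - 8x_1 + 4x_2 + 8, LT = x_1^2.

S(f_1,f_2): lcm = x_1^2. S = x_1x_2 + 5x_1 - 6x_2 - 10.
  leading term x_1x_2: no divisor's leading term divides it; move x_1x_2 to the remainder.
  leading term x_1: no divisor's leading term divides it; move 5x_1 to the remainder.
  leading term x_2: no divisor's leading term divides it; move -6x_2 to the remainder.
  leading term 1: no divisor's leading term divides it; move -10 to the remainder.
  remainder x_1x_2 + 5x_1 - 6x_2 - 10 ≠ 0; add g_3 = x_1x_2 + 5x_1 - 6x_2 - 10 to the basis.

S(f_1,g_3): lcm = x_1^2x_2. S = -5x_1^2 + 7x_1x_2 + 10x_1 - 4x_2^2 - 6x_2.
  leading term x_1^2: subtract (-5/2)·f_1 from -5x_1^2 + 7x_1x_2 + 10x_1 - 4x_2^2 - 6x_2 → 7x_1x_2 + 15x_1 - 4x_2^2 - 26x_2 - 30
  leading term x_1x_2: subtract (7)·g_3 from 7x_1x_2 + 15x_1 - 4x_2^2 - 26x_2 - 30 → -20x_1 - 4x_2^2 + 16x_2 + 40
  leading term x_1: no divisor's leading term divides it; move -20x_1 to the remainder.
  leading term x_2^2: no divisor's leading term divides it; move -4x_2^2 to the remainder.
  leading term x_2: no divisor's leading term divides it; move 16x_2 to the remainder.
  leading term 1: no divisor's leading term divides it; move 40 to the remainder.
  remainder -20x_1 - 4x_2^2 + 16x_2 + 40 ≠ 0; add g_4 = -20x_1 - 4x_2^2 + 16x_2 + 40 to the basis.

S(g_3,g_4): lcm = x_1x_2. S = 5x_1 - 1/5x_2^3 + 4/5x_2^2 - 4x_2 - 10.
  leading term x_1: subtract (-1/4)·g_4 from 5x_1 - 1/5x_2^3 + 4/5x_2^2 - 4x_2 - 10 → -1/5x_2^3 - 1/5x_2^2
  leading term x_2^3: no divisor's leading term divides it; move -1/5x_2^3 to the remainder.
  leading term x_2^2: no divisor's leading term divides it; move -1/5x_2^2 to the remainder.
  remainder -1/5x_2^3 - 1/5x_2^2 ≠ 0; add g_5 = -1/5x_2^3 - 1/5x_2^2 to the basis.

The other S-polynomials (S(f_2,g_3), S(f_1,g_4), S(f_2,g_4), S(f_1,g_5), S(f_2,g_5), S(g_3,g_5), S(g_4,g_5)) all reduce to 0 modulo the current basis, so we have a Gröbner basis.
Inter-reduce: drop elements whose leading term is divisible by another's, tail-reduce, and make monic.
Reduced Gröbner basis: {x_1 + 1/5x_2^2 - 4/5x_2 - 2, x_2^3 + x_2^2}.

Buchberger on the second generating set:
h_1 = -14x_1^2 + 14x_1x_2 + 50x_1 - 28x_2 - 56, LT = x_1^2.
h_2 = 10x_1x_2 + 50x_1 - 60x_2 - 100, LT = x_1x_2.

S(h_1,h_2): lcm = x_1^2x_2. S = -5x_1^2 - x_1x_2^2 + 17/7x_1x_2 + 10x_1 + 2x_2^2 + 4x_2.
  leading term x_1^2: subtract (5/14)·h_1 from -5x_1^2 - x_1x_2^2 + 17/7x_1x_2 + 10x_1 + 2x_2^2 + 4x_2 → -x_1x_2^2 - 18/7x_1x_2 - 55/7x_1 + 2x_2^2 + 14x_2 + 20
  leading term x_1x_2^2: subtract (-1/10x_2)·h_2 from -x_1x_2^2 - 18/7x_1x_2 - 55/7x_1 + 2x_2^2 + 14x_2 + 20 → 17/7x_1x_2 - 55/7x_1 - 4x_2^2 + 4x_2 + 20
  leading term x_1x_2: subtract (17/70)·h_2 from 17/7x_1x_2 - 55/7x_1 - 4x_2^2 + 4x_2 + 20 → -20x_1 - 4x_2^2 + 130/7x_2 + 310/7
  leading term x_1: no divisor's leading term divides it; move -20x_1 to the remainder.
  leading term x_2^2: no divisor's leading term divides it; move -4x_2^2 to the remainder.
  leading term x_2: no divisor's leading term divides it; move 130/7x_2 to the remainder.
  leading term 1: no divisor's leading term divides it; move 310/7 to the remainder.
  remainder -20x_1 - 4x_2^2 + 130/7x_2 + 310/7 ≠ 0; add k_3 = -20x_1 - 4x_2^2 + 130/7x_2 + 310/7 to the basis.

S(h_2,k_3): lcm = x_1x_2. S = 5x_1 - 1/5x_2^3 + 13/14x_2^2 - 53/14x_2 - 10.
  leading term x_1: subtract (-1/4)·k_3 from 5x_1 - 1/5x_2^3 + 13/14x_2^2 - 53/14x_2 - 10 → -1/5x_2^3 - 1/14x_2^2 + 6/7x_2 + 15/14
  leading term x_2^3: no divisor's leading term divides it; move -1/5x_2^3 to the remainder.
  leading term x_2^2: no divisor's leading term divides it; move -1/14x_2^2 to the remainder.
  leading term x_2: no divisor's leading term divides it; move 6/7x_2 to the remainder.
  leading term 1: no divisor's leading term divides it; move 15/14 to the remainder.
  remainder -1/5x_2^3 - 1/14x_2^2 + 6/7x_2 + 15/14 ≠ 0; add k_4 = -1/5x_2^3 - 1/14x_2^2 + 6/7x_2 + 15/14 to the basis.

The other S-polynomials (S(h_1,k_3), S(h_1,k_4), S(h_2,k_4), S(k_3,k_4)) all reduce to 0 modulo the current basis, so we have a Gröbner basis.
Inter-reduce: drop elements whose leading term is divisible by another's, tail-reduce, and make monic.
Reduced Gröbner basis: {x_1 + 1/5x_2^2 - 13/14x_2 - 31/14, x_2^3 + 5/14x_2^2 - 30/7x_2 - 75/14}.

These differ, so the ideals are not equal.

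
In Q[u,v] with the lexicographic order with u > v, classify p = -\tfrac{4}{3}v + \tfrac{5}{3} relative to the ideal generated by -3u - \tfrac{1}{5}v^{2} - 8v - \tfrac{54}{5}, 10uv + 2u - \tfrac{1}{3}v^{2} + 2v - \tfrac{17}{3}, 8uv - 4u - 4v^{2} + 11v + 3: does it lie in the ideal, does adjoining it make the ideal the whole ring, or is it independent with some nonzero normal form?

Adjoining -\tfrac{4}{3}v + \tfrac{5}{3} makes the ideal the whole ring: the system is inconsistent.

First compute the reduced Gröbner basis of I by Buchberger's algorithm.
f_1 = -3u - \tfrac{1}{5}v^{2} - 8v - \tfrac{54}{5}, LT = u.
f_2 = 10uv + 2u - \tfrac{1}{3}v^{2} + 2v - \tfrac{17}{3}, LT = uv.
f_3 = 8uv - 4u - 4v^{2} + 11v + 3, LT = uv.

S(f_1,f_2): lcm = uv. S = -\tfrac{1}{5}u + \tfrac{1}{15}v^{3} + \tfrac{27}{10}v^{2} + \tfrac{17}{5}v + \tfrac{17}{30}.
  reduce S modulo (f_1, f_2, f_3):
  remainder \tfrac{1}{15}v^{3} + \tfrac{407}{150}v^{2} + \tfrac{59}{15}v + \tfrac{193}{150} ≠ 0; add h_4 = \tfrac{1}{15}v^{3} + \tfrac{407}{150}v^{2} + \tfrac{59}{15}v + \tfrac{193}{150} to the basis.

S(f_1,f_3): lcm = uv. S = \tfrac{1}{2}u + \tfrac{1}{15}v^{3} + \tfrac{19}{6}v^{2} + \tfrac{89}{40}v - \tfrac{3}{8}.
  reduce S modulo (f_1, f_2, f_3, h_4):
  remainder \tfrac{21}{50}v^{2} - \tfrac{73}{24}v - \tfrac{2077}{600} ≠ 0; add h_5 = \tfrac{21}{50}v^{2} - \tfrac{73}{24}v - \tfrac{2077}{600} to the basis.

S(f_3,h_4): lcm = uv^{3}. S = -\tfrac{206}{5}uv^{2} - 59uv - \tfrac{193}{10}u - \tfrac{1}{2}v^{4} + \tfrac{11}{8}v^{3} + \tfrac{3}{8}v^{2}.
  reduce S modulo (f_1, f_2, f_3, h_4, h_5):
  remainder -\tfrac{2089704383}{302400}v - \tfrac{2089704383}{302400} ≠ 0; add h_6 = -\tfrac{2089704383}{302400}v - \tfrac{2089704383}{302400} to the basis.

The other S-polynomials (S(f_2,f_3), S(f_1,h_4), S(f_2,h_4), S(f_1,h_5), S(f_2,h_5), S(f_3,h_5), S(h_4,h_5), S(f_1,h_6), S(f_2,h_6), S(f_3,h_6), S(h_4,h_6), S(h_5,h_6)) all reduce to 0 modulo the current basis, so we have a Gröbner basis.
Inter-reduce: drop elements whose leading term is divisible by another's, tail-reduce, and make monic.
Reduced Gröbner basis: {u + 1, v + 1}.
Label its elements g_1 = u + 1, g_2 = v + 1.

Reduce p = -\tfrac{4}{3}v + \tfrac{5}{3} modulo G:
  leading term v: subtract (-\tfrac{4}{3})·g_2 from -\tfrac{4}{3}v + \tfrac{5}{3} → 3
  leading term 1: no divisor's leading term divides it; move 3 to the remainder.
  normal form = 3.
The normal form is nonzero, so p ∉ I. Since p minus its normal form lies in I, I + (p) = I + (r) where r = 3; decide whether this ideal is the whole ring.
Here r = 3 is a nonzero constant, hence a unit: 1 ∈ I + (p), the Gröbner basis of I + (p) is {1}, and the enlarged system has no common solution — adjoining p is inconsistent.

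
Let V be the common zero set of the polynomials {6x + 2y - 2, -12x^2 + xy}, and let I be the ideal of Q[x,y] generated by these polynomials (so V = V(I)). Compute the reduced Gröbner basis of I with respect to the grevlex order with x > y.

f_1 = 6x + 2y - 2, LT = x.
f_2 = -12x^2 + xy, LT = x^2.

S(f_1,f_2): lcm = x^2. S = 5/12xy - 1/3x.
  reduce S modulo (f_1, f_2):
  remainder -5/36y^2 + 1/4y - 1/9 ≠ 0; add g_3 = -5/36y^2 + 1/4y - 1/9 to the basis.

The other S-polynomials (S(f_1,g_3), S(f_2,g_3)) all reduce to 0 modulo the current basis, so we have a Gröbner basis.
Inter-reduce: drop elements whose leading term is divisible by another's, tail-reduce, and make monic.

G = {y^2 - 9/5y + 4/5, x + 1/3y - 1/3}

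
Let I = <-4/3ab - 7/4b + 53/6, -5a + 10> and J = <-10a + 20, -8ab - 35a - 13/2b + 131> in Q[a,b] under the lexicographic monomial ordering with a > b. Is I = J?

No, the ideals differ.

For a fixed monomial order, each ideal has a unique reduced Gröbner basis; comparing bases decides equality.
Buchberger on the first generating set:
f_1 = -4/3ab - 7/4b + 53/6, LT = ab.
f_2 = -5a + 10, LT = a.

S(f_1,f_2): lcm = ab. S = 53/16b - 53/8.
  reduce S modulo (f_1, f_2):
  remainder 53/16b - 53/8 ≠ 0; add g_3 = 53/16b - 53/8 to the basis.

The other S-polynomials (S(f_1,g_3), S(f_2,g_3)) all reduce to 0 modulo the current basis, so we have a Gröbner basis.
Inter-reduce: drop elements whose leading term is divisible by another's, tail-reduce, and make monic.
Reduced Gröbner basis: {a - 2, b - 2}.

Buchberger on the second generating set:
h_1 = -10a + 20, LT = a.
h_2 = -8ab - 35a - 13/2b + 131, LT = ab.

S(h_1,h_2): lcm = ab. S = -35/8a - 45/16b + 131/8.
  reduce S modulo (h_1, h_2):
  remainder -45/16b + 61/8 ≠ 0; add k_3 = -45/16b + 61/8 to the basis.

The other S-polynomials (S(h_1,k_3), S(h_2,k_3)) all reduce to 0 modulo the current basis, so we have a Gröbner basis.
Inter-reduce: drop elements whose leading term is divisible by another's, tail-reduce, and make monic.
Reduced Gröbner basis: {a - 2, b - 122/45}.

Since the reduced bases disagree, the two ideals are not the same.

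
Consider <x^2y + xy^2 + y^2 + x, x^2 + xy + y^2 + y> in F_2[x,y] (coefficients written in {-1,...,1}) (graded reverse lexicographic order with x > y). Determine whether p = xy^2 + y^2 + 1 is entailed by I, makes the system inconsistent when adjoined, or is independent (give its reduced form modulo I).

First compute the reduced Gröbner basis of I by Buchberger's algorithm.
f_1 = x^2y + xy^2 + y^2 + x, LT = x^2y.
f_2 = x^2 + xy + y^2 + y, LT = x^2.

S(f_1,f_2): lcm = x^2y. S = y^3 + x.
  leading term y^3: no divisor's leading term divides it; move y^3 to the remainder.
  leading term x: no divisor's leading term divides it; move x to the remainder.
  remainder y^3 + x ≠ 0; add h_3 = y^3 + x to the basis.

The other S-polynomials (S(f_1,h_3), S(f_2,h_3)) all reduce to 0 modulo the current basis, so we have a Gröbner basis.
Inter-reduce: drop elements whose leading term is divisible by another's, tail-reduce, and make monic.
Reduced Gröbner basis: {y^3 + x, x^2 + xy + y^2 + y}.
Label its elements g_1 = y^3 + x, g_2 = x^2 + xy + y^2 + y.

Reduce p = xy^2 + y^2 + 1 modulo G:
  leading term xy^2: no divisor's leading term divides it; move xy^2 to the remainder.
  leading term y^2: no divisor's leading term divides it; move y^2 to the remainder.
  leading term 1: no divisor's leading term divides it; move 1 to the remainder.
  normal form = xy^2 + y^2 + 1.
The normal form is nonzero, so p ∉ I. Since p minus its normal form lies in I, I + (p) = I + (r) where r = xy^2 + y^2 + 1; decide whether this ideal is the whole ring.
Run Buchberger on G together with r (pairs among the g_i already reduce to 0 since G is a Gröbner basis):
g_1 = y^3 + x, LT = y^3.
g_2 = x^2 + xy + y^2 + y, LT = x^2.
r = xy^2 + y^2 + 1, LT = xy^2.

S(g_1,r): lcm = xy^3. S = y^3 + x^2 + y.
  leading term y^3: subtract (1)·g_1 from y^3 + x^2 + y → x^2 + x + y
  leading term x^2: subtract (1)·g_2 from x^2 + x + y → xy + y^2 + x
  leading term xy: no divisor's leading term divides it; move xy to the remainder.
  leading term y^2: no divisor's leading term divides it; move y^2 to the remainder.
  leading term x: no divisor's leading term divides it; move x to the remainder.
  remainder xy + y^2 + x ≠ 0; add m_4 = xy + y^2 + x to the basis.

S(g_2,r): lcm = x^2y^2. S = xy^3 + y^4 + xy^2 + y^3 + x.
  leading term xy^3: subtract (x)·g_1 from xy^3 + y^4 + xy^2 + y^3 + x → y^4 + xy^2 + y^3 + x^2 + x
  leading term y^4: subtract (y)·g_1 from y^4 + xy^2 + y^3 + x^2 + x → xy^2 + y^3 + x^2 + xy + x
  leading term xy^2: subtract (1)·r from xy^2 + y^3 + x^2 + xy + x → y^3 + x^2 + xy + y^2 + x + 1
  leading term y^3: subtract (1)·g_1 from y^3 + x^2 + xy + y^2 + x + 1 → x^2 + xy + y^2 + 1
  leading term x^2: subtract (1)·g_2 from x^2 + xy + y^2 + 1 → y + 1
  leading term y: no divisor's leading term divides it; move y to the remainder.
  leading term 1: no divisor's leading term divides it; move 1 to the remainder.
  remainder y + 1 ≠ 0; add m_5 = y + 1 to the basis.

S(r,m_4): lcm = xy^2. S = y^3 + xy + y^2 + 1.
  leading term y^3: subtract (1)·g_1 from y^3 + xy + y^2 + 1 → xy + y^2 + x + 1
  leading term xy: subtract (1)·m_4 from xy + y^2 + x + 1 → 1
  leading term 1: no divisor's leading term divides it; move 1 to the remainder.
  remainder 1 ≠ 0; add m_6 = 1 to the basis.

The other S-polynomials (S(g_1,g_2), S(g_1,m_4), S(g_2,m_4), S(g_1,m_5), S(g_2,m_5), S(r,m_5), S(m_4,m_5), S(g_1,m_6), S(g_2,m_6), S(r,m_6), S(m_4,m_6), S(m_5,m_6)) all reduce to 0 modulo the current basis, so we have a Gröbner basis.
Inter-reduce: drop elements whose leading term is divisible by another's, tail-reduce, and make monic.
Reduced Gröbner basis: {1}.
The reduced Gröbner basis of I + (p) is {1}: the ideal is the whole ring, so the enlarged system has no common solution — adjoining p is inconsistent.

Adjoining xy^2 + y^2 + 1 makes the ideal the whole ring: the system is inconsistent.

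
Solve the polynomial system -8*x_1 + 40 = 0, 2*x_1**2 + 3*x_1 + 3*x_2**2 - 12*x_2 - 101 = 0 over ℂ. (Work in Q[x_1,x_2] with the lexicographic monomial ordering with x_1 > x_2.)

Compute a lex Gröbner basis by Buchberger's algorithm.
f_1 = -8*x_1 + 40, LT = x_1.
f_2 = 2*x_1**2 + 3*x_1 + 3*x_2**2 - 12*x_2 - 101, LT = x_1**2.

S(f_1,f_2): lcm = x_1**2. S = -13/2*x_1 - 3/2*x_2**2 + 6*x_2 + 101/2.
  leading term x_1: subtract (13/16)·f_1 from -13/2*x_1 - 3/2*x_2**2 + 6*x_2 + 101/2 → -3/2*x_2**2 + 6*x_2 + 18
  leading term x_2**2: no divisor's leading term divides it; move -3/2*x_2**2 to the remainder.
  leading term x_2: no divisor's leading term divides it; move 6*x_2 to the remainder.
  leading term 1: no divisor's leading term divides it; move 18 to the remainder.
  remainder -3/2*x_2**2 + 6*x_2 + 18 ≠ 0; add h_3 = -3/2*x_2**2 + 6*x_2 + 18 to the basis.

The other S-polynomials (S(f_1,h_3), S(f_2,h_3)) all reduce to 0 modulo the current basis, so we have a Gröbner basis.
Inter-reduce: drop elements whose leading term is divisible by another's, tail-reduce, and make monic.
Reduced Gröbner basis: {x_1 - 5, x_2**2 - 4*x_2 - 12}.

From the last basis element, x_2**2 - 4*x_2 - 12 = 0, so x_2 takes values in {-2, 6}. Each choice, substituted upward through the basis, yields the corresponding point(s) of the solution set.
  x_2 = -2: the earlier basis element becomes x_1 - 5 = 0, giving x_1 = 5 — point (5, -2).
  x_2 = 6: the earlier basis element becomes x_1 - 5 = 0, giving x_1 = 5 — point (5, 6).
Each listed point satisfies every original equation (direct substitution).

{(5, -2), (5, 6)}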